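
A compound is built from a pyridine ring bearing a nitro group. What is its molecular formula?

C5H4N2O2

Atom tally by fragment:
  pyridine ring core → C:5 H:5 N:1
  (− 1 ring H displaced by substituents)
  + NO2 → N:1 O:2
Element totals:
  C: 5
  H: 4
  N: 2
  O: 2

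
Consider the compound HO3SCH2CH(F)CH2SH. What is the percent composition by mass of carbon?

20.68%

Atom tally by fragment:
  HO3SCH2 → C:1 H:3 S:1 O:3
  CH(F) → C:1 H:1 F:1
  CH2SH → C:1 H:3 S:1
Element totals:
  C: 3
  H: 7
  F: 1
  O: 3
  S: 2
Molecular formula: C3H7FO3S2.
Molar mass = 174.204 g/mol.
Mass from C: 3 × 12.011 = 36.033 g/mol.
%C = 36.033 / 174.204 × 100 = 20.68%.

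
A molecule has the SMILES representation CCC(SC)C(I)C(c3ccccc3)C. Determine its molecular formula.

C13H19IS

Atom tally by fragment:
  CH3 → C:1 H:3
  CH2 → C:1 H:2
  CH(SCH3) → C:2 H:4 S:1
  CH(I) → C:1 H:1 I:1
  CH(C6H5) → C:7 H:6
  CH3 → C:1 H:3
Element totals:
  C: 13
  H: 19
  I: 1
  S: 1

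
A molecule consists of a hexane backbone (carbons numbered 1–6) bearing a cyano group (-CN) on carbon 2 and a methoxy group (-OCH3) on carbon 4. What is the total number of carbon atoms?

8

Atom tally by fragment:
  CH3 → C:1 H:3
  CH(CN) → C:2 H:1 N:1
  CH2 → C:1 H:2
  CH(OCH3) → C:2 H:4 O:1
  CH2 → C:1 H:2
  CH3 → C:1 H:3
Element totals:
  C: 8
  H: 15
  N: 1
  O: 1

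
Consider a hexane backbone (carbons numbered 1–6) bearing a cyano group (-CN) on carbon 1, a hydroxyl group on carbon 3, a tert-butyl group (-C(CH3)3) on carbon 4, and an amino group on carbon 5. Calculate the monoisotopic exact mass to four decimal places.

198.1732

Atom tally by fragment:
  NCCH2 → C:2 H:2 N:1
  CH2 → C:1 H:2
  CH(OH) → C:1 H:2 O:1
  CH(C(CH3)3) → C:5 H:10
  CH(NH2) → C:1 H:3 N:1
  CH3 → C:1 H:3
Element totals:
  C: 11
  H: 22
  N: 2
  O: 1
Molecular formula: C11H22N2O.
  M = 11(12.0) + 22(1.007825) + 2(14.003074) + 15.994915
    = 132.000000 + 22.172150 + 28.006148 + 15.994915 = 198.173213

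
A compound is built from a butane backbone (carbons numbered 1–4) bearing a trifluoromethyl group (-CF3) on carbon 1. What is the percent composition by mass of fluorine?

Atom tally by fragment:
  F3CCH2 → C:2 H:2 F:3
  CH2 → C:1 H:2
  CH2 → C:1 H:2
  CH3 → C:1 H:3
Element totals:
  C: 5
  H: 9
  F: 3
Molecular formula: C5H9F3.
Molar mass = 126.121 g/mol.
Mass from F: 3 × 18.998 = 56.994 g/mol.
%F = 56.994 / 126.121 × 100 = 45.19%.

45.19%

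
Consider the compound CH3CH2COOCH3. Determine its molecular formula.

C4H8O2

Element totals:
  C: 4
  H: 8
  O: 2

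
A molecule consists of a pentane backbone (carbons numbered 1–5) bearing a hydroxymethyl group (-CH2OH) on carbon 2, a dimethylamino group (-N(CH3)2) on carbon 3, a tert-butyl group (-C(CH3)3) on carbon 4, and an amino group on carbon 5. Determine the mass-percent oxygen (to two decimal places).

Atom tally by fragment:
  CH3 → C:1 H:3
  CH(CH2OH) → C:2 H:4 O:1
  CH(N(CH3)2) → C:3 H:7 N:1
  CH(C(CH3)3) → C:5 H:10
  CH2NH2 → C:1 H:4 N:1
Element totals:
  C: 12
  H: 28
  N: 2
  O: 1
Molecular formula: C12H28N2O.
Molar mass = 216.369 g/mol.
Mass from O: 1 × 15.999 = 15.999 g/mol.
%O = 15.999 / 216.369 × 100 = 7.39%.

7.39%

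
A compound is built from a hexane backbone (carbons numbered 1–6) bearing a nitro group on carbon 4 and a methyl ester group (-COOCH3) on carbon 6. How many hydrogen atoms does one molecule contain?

Atom tally by fragment:
  CH3 → C:1 H:3
  CH2 → C:1 H:2
  CH2 → C:1 H:2
  CH(NO2) → C:1 H:1 N:1 O:2
  CH2 → C:1 H:2
  CH2COOCH3 → C:3 H:5 O:2
Element totals:
  C: 8
  H: 15
  N: 1
  O: 4

15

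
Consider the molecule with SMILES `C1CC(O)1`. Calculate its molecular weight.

58.08 g/mol

Atom tally by fragment:
  cyclopropane ring core → C:3 H:6
  (− 1 ring H displaced by substituents)
  + OH → O:1 H:1
Element totals:
  C: 3
  H: 6
  O: 1
Molecular formula: C3H6O.
  M = 3(12.011) + 6(1.008) + 15.999
    = 36.033 + 6.048 + 15.999 = 58.080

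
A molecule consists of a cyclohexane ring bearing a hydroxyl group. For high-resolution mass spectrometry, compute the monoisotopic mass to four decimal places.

100.0888

Atom tally by fragment:
  cyclohexane ring core → C:6 H:12
  (− 1 ring H displaced by substituents)
  + OH → O:1 H:1
Element totals:
  C: 6
  H: 12
  O: 1
Molecular formula: C6H12O.
  M = 6(12.0) + 12(1.007825) + 15.994915
    = 72.000000 + 12.093900 + 15.994915 = 100.088815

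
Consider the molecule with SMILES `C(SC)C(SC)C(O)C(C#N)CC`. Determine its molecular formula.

Atom tally by fragment:
  CH3SCH2 → C:2 H:5 S:1
  CH(SCH3) → C:2 H:4 S:1
  CH(OH) → C:1 H:2 O:1
  CH(CN) → C:2 H:1 N:1
  CH2 → C:1 H:2
  CH3 → C:1 H:3
Element totals:
  C: 9
  H: 17
  N: 1
  O: 1
  S: 2

C9H17NOS2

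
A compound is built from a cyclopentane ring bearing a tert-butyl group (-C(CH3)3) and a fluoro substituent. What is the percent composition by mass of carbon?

Atom tally by fragment:
  cyclopentane ring core → C:5 H:10
  (− 2 ring H displaced by substituents)
  + C(CH3)3 → C:4 H:9
  + F → F:1
Element totals:
  C: 9
  H: 17
  F: 1
Molecular formula: C9H17F.
Molar mass = 144.233 g/mol.
Mass from C: 9 × 12.011 = 108.099 g/mol.
%C = 108.099 / 144.233 × 100 = 74.95%.

74.95%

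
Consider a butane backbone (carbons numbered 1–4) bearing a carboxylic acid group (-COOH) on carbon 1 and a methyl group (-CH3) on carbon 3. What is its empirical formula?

C3H6O

Atom tally by fragment:
  HOOCCH2 → C:2 H:3 O:2
  CH2 → C:1 H:2
  CH(CH3) → C:2 H:4
  CH3 → C:1 H:3
Element totals:
  C: 6
  H: 12
  O: 2
Molecular formula: C6H12O2.
gcd of subscripts = 2; dividing each by 2:
  C: 6/2 = 3
  H: 12/2 = 6
  O: 2/2 = 1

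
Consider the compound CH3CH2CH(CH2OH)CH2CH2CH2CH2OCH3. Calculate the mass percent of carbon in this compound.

67.45%

Element totals:
  C: 9
  H: 20
  O: 2
Molecular formula: C9H20O2.
Molar mass = 160.257 g/mol.
Mass from C: 9 × 12.011 = 108.099 g/mol.
%C = 108.099 / 160.257 × 100 = 67.45%.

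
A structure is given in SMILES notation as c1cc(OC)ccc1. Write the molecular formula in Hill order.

C7H8O

Atom tally by fragment:
  benzene ring core → C:6 H:6
  (− 1 ring H displaced by substituents)
  + OCH3 → C:1 H:3 O:1
Element totals:
  C: 7
  H: 8
  O: 1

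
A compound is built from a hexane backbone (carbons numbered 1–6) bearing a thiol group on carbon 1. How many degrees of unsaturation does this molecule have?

0

Atom tally by fragment:
  HSCH2 → C:1 H:3 S:1
  CH2 → C:1 H:2
  CH2 → C:1 H:2
  CH2 → C:1 H:2
  CH2 → C:1 H:2
  CH3 → C:1 H:3
Element totals:
  C: 6
  H: 14
  S: 1
Molecular formula: C6H14S.
DoU = (2C + 2 + N − H − X) / 2 = (2·6 + 2 + 0 − 14 − 0) / 2 = 0.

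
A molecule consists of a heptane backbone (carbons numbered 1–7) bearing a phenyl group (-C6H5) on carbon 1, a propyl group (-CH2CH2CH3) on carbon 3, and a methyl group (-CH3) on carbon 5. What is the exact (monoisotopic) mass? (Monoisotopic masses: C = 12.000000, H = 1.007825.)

Atom tally by fragment:
  C6H5CH2 → C:7 H:7
  CH2 → C:1 H:2
  CH(CH2CH2CH3) → C:4 H:8
  CH2 → C:1 H:2
  CH(CH3) → C:2 H:4
  CH2 → C:1 H:2
  CH3 → C:1 H:3
Element totals:
  C: 17
  H: 28
Molecular formula: C17H28.
  M = 17(12.0) + 28(1.007825)
    = 204.000000 + 28.219100 = 232.219100

232.2191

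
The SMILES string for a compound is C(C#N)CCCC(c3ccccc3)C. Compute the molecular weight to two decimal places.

Atom tally by fragment:
  NCCH2 → C:2 H:2 N:1
  CH2 → C:1 H:2
  CH2 → C:1 H:2
  CH2 → C:1 H:2
  CH(C6H5) → C:7 H:6
  CH3 → C:1 H:3
Element totals:
  C: 13
  H: 17
  N: 1
Molecular formula: C13H17N.
  M = 13(12.011) + 17(1.008) + 14.007
    = 156.143 + 17.136 + 14.007 = 187.286

187.29 g/mol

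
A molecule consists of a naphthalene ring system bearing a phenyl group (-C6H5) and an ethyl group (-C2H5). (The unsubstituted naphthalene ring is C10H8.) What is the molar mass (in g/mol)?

232.33 g/mol

Atom tally by fragment:
  naphthalene ring system core → C:10 H:8
  (− 2 ring H displaced by substituents)
  + C6H5 → C:6 H:5
  + C2H5 → C:2 H:5
Element totals:
  C: 18
  H: 16
Molecular formula: C18H16.
  M = 18(12.011) + 16(1.008)
    = 216.198 + 16.128 = 232.326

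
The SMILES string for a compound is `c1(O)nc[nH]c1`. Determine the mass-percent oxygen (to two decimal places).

Atom tally by fragment:
  imidazole ring core → C:3 H:4 N:2
  (− 1 ring H displaced by substituents)
  + OH → O:1 H:1
Element totals:
  C: 3
  H: 4
  N: 2
  O: 1
Molecular formula: C3H4N2O.
Molar mass = 84.078 g/mol.
Mass from O: 1 × 15.999 = 15.999 g/mol.
%O = 15.999 / 84.078 × 100 = 19.03%.

19.03%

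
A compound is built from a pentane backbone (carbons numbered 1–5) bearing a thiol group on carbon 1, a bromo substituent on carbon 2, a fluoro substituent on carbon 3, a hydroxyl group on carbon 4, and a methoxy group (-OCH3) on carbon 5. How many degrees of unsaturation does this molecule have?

Atom tally by fragment:
  HSCH2 → C:1 H:3 S:1
  CH(Br) → C:1 H:1 Br:1
  CH(F) → C:1 H:1 F:1
  CH(OH) → C:1 H:2 O:1
  CH2OCH3 → C:2 H:5 O:1
Element totals:
  C: 6
  H: 12
  Br: 1
  F: 1
  O: 2
  S: 1
Molecular formula: C6H12BrFO2S.
DoU = (2C + 2 + N − H − X) / 2 = (2·6 + 2 + 0 − 12 − 2) / 2 = 0.

0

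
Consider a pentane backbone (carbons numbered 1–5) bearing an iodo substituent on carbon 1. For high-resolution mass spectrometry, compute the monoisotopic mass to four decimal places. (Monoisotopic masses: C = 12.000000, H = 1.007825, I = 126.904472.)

Atom tally by fragment:
  ICH2 → C:1 H:2 I:1
  CH2 → C:1 H:2
  CH2 → C:1 H:2
  CH2 → C:1 H:2
  CH3 → C:1 H:3
Element totals:
  C: 5
  H: 11
  I: 1
Molecular formula: C5H11I.
  M = 5(12.0) + 11(1.007825) + 126.904472
    = 60.000000 + 11.086075 + 126.904472 = 197.990547

197.9905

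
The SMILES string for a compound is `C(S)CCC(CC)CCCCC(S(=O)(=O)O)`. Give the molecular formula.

C11H24O3S2

Atom tally by fragment:
  HSCH2 → C:1 H:3 S:1
  CH2 → C:1 H:2
  CH2 → C:1 H:2
  CH(C2H5) → C:3 H:6
  CH2 → C:1 H:2
  CH2 → C:1 H:2
  CH2 → C:1 H:2
  CH2 → C:1 H:2
  CH2SO3H → C:1 H:3 S:1 O:3
Element totals:
  C: 11
  H: 24
  O: 3
  S: 2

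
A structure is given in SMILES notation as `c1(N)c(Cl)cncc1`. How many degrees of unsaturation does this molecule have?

4

Atom tally by fragment:
  pyridine ring core → C:5 H:5 N:1
  (− 2 ring H displaced by substituents)
  + NH2 → N:1 H:2
  + Cl → Cl:1
Element totals:
  C: 5
  H: 5
  Cl: 1
  N: 2
Molecular formula: C5H5ClN2.
DoU = (2C + 2 + N − H − X) / 2 = (2·5 + 2 + 2 − 5 − 1) / 2 = 4.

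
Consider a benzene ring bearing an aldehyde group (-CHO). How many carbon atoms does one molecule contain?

7

Atom tally by fragment:
  benzene ring core → C:6 H:6
  (− 1 ring H displaced by substituents)
  + CHO → C:1 H:1 O:1
Element totals:
  C: 7
  H: 6
  O: 1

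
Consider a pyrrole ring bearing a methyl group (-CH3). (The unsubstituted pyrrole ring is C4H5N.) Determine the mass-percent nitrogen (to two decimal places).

17.27%

Atom tally by fragment:
  pyrrole ring core → C:4 H:5 N:1
  (− 1 ring H displaced by substituents)
  + CH3 → C:1 H:3
Element totals:
  C: 5
  H: 7
  N: 1
Molecular formula: C5H7N.
Molar mass = 81.118 g/mol.
Mass from N: 1 × 14.007 = 14.007 g/mol.
%N = 14.007 / 81.118 × 100 = 17.27%.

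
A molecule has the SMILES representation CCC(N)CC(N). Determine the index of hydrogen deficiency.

0

Atom tally by fragment:
  CH3 → C:1 H:3
  CH2 → C:1 H:2
  CH(NH2) → C:1 H:3 N:1
  CH2 → C:1 H:2
  CH2NH2 → C:1 H:4 N:1
Element totals:
  C: 5
  H: 14
  N: 2
Molecular formula: C5H14N2.
DoU = (2C + 2 + N − H − X) / 2 = (2·5 + 2 + 2 − 14 − 0) / 2 = 0.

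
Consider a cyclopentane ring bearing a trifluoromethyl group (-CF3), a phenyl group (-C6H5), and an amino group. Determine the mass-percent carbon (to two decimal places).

62.87%

Atom tally by fragment:
  cyclopentane ring core → C:5 H:10
  (− 3 ring H displaced by substituents)
  + CF3 → C:1 F:3
  + C6H5 → C:6 H:5
  + NH2 → N:1 H:2
Element totals:
  C: 12
  H: 14
  F: 3
  N: 1
Molecular formula: C12H14F3N.
Molar mass = 229.245 g/mol.
Mass from C: 12 × 12.011 = 144.132 g/mol.
%C = 144.132 / 229.245 × 100 = 62.87%.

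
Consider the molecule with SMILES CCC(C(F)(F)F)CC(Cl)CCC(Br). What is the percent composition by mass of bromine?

Atom tally by fragment:
  CH3 → C:1 H:3
  CH2 → C:1 H:2
  CH(CF3) → C:2 H:1 F:3
  CH2 → C:1 H:2
  CH(Cl) → C:1 H:1 Cl:1
  CH2 → C:1 H:2
  CH2 → C:1 H:2
  CH2Br → C:1 H:2 Br:1
Element totals:
  C: 9
  H: 15
  Br: 1
  Cl: 1
  F: 3
Molecular formula: C9H15BrClF3.
Molar mass = 295.567 g/mol.
Mass from Br: 1 × 79.904 = 79.904 g/mol.
%Br = 79.904 / 295.567 × 100 = 27.03%.

27.03%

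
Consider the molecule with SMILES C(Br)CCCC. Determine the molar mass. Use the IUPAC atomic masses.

Atom tally by fragment:
  BrCH2 → C:1 H:2 Br:1
  CH2 → C:1 H:2
  CH2 → C:1 H:2
  CH2 → C:1 H:2
  CH3 → C:1 H:3
Element totals:
  C: 5
  H: 11
  Br: 1
Molecular formula: C5H11Br.
  M = 5(12.011) + 11(1.008) + 79.904
    = 60.055 + 11.088 + 79.904 = 151.047

151.05 g/mol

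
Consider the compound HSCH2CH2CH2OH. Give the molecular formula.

Atom tally by fragment:
  HSCH2 → C:1 H:3 S:1
  CH2 → C:1 H:2
  CH2OH → C:1 H:3 O:1
Element totals:
  C: 3
  H: 8
  O: 1
  S: 1

C3H8OS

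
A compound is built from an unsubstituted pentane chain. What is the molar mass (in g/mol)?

Atom tally by fragment:
  CH3 → C:1 H:3
  CH2 → C:1 H:2
  CH2 → C:1 H:2
  CH2 → C:1 H:2
  CH3 → C:1 H:3
Element totals:
  C: 5
  H: 12
Molecular formula: C5H12.
  M = 5(12.011) + 12(1.008)
    = 60.055 + 12.096 = 72.151

72.15 g/mol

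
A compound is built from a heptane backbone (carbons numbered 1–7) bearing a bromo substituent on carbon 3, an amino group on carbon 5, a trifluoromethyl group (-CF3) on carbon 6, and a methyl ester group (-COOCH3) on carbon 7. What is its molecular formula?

C10H17BrF3NO2

Atom tally by fragment:
  CH3 → C:1 H:3
  CH2 → C:1 H:2
  CH(Br) → C:1 H:1 Br:1
  CH2 → C:1 H:2
  CH(NH2) → C:1 H:3 N:1
  CH(CF3) → C:2 H:1 F:3
  CH2COOCH3 → C:3 H:5 O:2
Element totals:
  C: 10
  H: 17
  Br: 1
  F: 3
  N: 1
  O: 2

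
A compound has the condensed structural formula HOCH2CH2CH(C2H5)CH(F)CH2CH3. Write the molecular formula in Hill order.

C8H17FO

Atom tally by fragment:
  HOCH2CH2 → C:2 H:5 O:1
  CH(C2H5) → C:3 H:6
  CH(F) → C:1 H:1 F:1
  CH2 → C:1 H:2
  CH3 → C:1 H:3
Element totals:
  C: 8
  H: 17
  F: 1
  O: 1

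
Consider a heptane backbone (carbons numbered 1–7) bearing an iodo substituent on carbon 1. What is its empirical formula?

C7H15I

Atom tally by fragment:
  ICH2 → C:1 H:2 I:1
  CH2 → C:1 H:2
  CH2 → C:1 H:2
  CH2 → C:1 H:2
  CH2 → C:1 H:2
  CH2 → C:1 H:2
  CH3 → C:1 H:3
Element totals:
  C: 7
  H: 15
  I: 1
Molecular formula: C7H15I.
gcd of subscripts (7, 15, 1) = 1, so the empirical formula equals the molecular formula.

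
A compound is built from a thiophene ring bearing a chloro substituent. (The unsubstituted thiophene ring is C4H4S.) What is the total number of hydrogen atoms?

Atom tally by fragment:
  thiophene ring core → C:4 H:4 S:1
  (− 1 ring H displaced by substituents)
  + Cl → Cl:1
Element totals:
  C: 4
  H: 3
  Cl: 1
  S: 1

3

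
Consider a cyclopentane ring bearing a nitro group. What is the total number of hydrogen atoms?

Atom tally by fragment:
  cyclopentane ring core → C:5 H:10
  (− 1 ring H displaced by substituents)
  + NO2 → N:1 O:2
Element totals:
  C: 5
  H: 9
  N: 1
  O: 2

9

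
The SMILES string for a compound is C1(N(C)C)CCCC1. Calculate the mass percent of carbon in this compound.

Atom tally by fragment:
  cyclopentane ring core → C:5 H:10
  (− 1 ring H displaced by substituents)
  + N(CH3)2 → N:1 C:2 H:6
Element totals:
  C: 7
  H: 15
  N: 1
Molecular formula: C7H15N.
Molar mass = 113.204 g/mol.
Mass from C: 7 × 12.011 = 84.077 g/mol.
%C = 84.077 / 113.204 × 100 = 74.27%.

74.27%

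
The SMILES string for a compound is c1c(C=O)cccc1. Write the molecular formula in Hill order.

Atom tally by fragment:
  benzene ring core → C:6 H:6
  (− 1 ring H displaced by substituents)
  + CHO → C:1 H:1 O:1
Element totals:
  C: 7
  H: 6
  O: 1

C7H6O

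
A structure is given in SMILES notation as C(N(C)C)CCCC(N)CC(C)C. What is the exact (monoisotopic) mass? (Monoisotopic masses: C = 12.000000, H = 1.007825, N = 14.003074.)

186.2096

Atom tally by fragment:
  (CH3)2NCH2 → C:3 H:8 N:1
  CH2 → C:1 H:2
  CH2 → C:1 H:2
  CH2 → C:1 H:2
  CH(NH2) → C:1 H:3 N:1
  CH2 → C:1 H:2
  CH(CH3) → C:2 H:4
  CH3 → C:1 H:3
Element totals:
  C: 11
  H: 26
  N: 2
Molecular formula: C11H26N2.
  M = 11(12.0) + 26(1.007825) + 2(14.003074)
    = 132.000000 + 26.203450 + 28.006148 = 186.209598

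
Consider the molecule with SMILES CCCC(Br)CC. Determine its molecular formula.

Atom tally by fragment:
  CH3 → C:1 H:3
  CH2 → C:1 H:2
  CH2 → C:1 H:2
  CH(Br) → C:1 H:1 Br:1
  CH2 → C:1 H:2
  CH3 → C:1 H:3
Element totals:
  C: 6
  H: 13
  Br: 1

C6H13Br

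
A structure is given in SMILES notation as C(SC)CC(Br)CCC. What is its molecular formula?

Atom tally by fragment:
  CH3SCH2 → C:2 H:5 S:1
  CH2 → C:1 H:2
  CH(Br) → C:1 H:1 Br:1
  CH2 → C:1 H:2
  CH2 → C:1 H:2
  CH3 → C:1 H:3
Element totals:
  C: 7
  H: 15
  Br: 1
  S: 1

C7H15BrS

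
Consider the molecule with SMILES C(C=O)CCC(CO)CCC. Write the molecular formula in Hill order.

Atom tally by fragment:
  OHCCH2 → C:2 H:3 O:1
  CH2 → C:1 H:2
  CH2 → C:1 H:2
  CH(CH2OH) → C:2 H:4 O:1
  CH2 → C:1 H:2
  CH2 → C:1 H:2
  CH3 → C:1 H:3
Element totals:
  C: 9
  H: 18
  O: 2

C9H18O2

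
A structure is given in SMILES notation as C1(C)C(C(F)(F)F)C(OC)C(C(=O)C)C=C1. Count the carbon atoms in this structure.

11

Atom tally by fragment:
  cyclohexene ring core → C:6 H:10
  (− 4 ring H displaced by substituents)
  + CH3 → C:1 H:3
  + CF3 → C:1 F:3
  + OCH3 → C:1 H:3 O:1
  + COCH3 → C:2 H:3 O:1
Element totals:
  C: 11
  H: 15
  F: 3
  O: 2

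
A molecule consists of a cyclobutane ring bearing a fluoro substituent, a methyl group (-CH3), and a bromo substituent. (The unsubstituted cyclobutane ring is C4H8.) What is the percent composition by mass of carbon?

Atom tally by fragment:
  cyclobutane ring core → C:4 H:8
  (− 3 ring H displaced by substituents)
  + F → F:1
  + CH3 → C:1 H:3
  + Br → Br:1
Element totals:
  C: 5
  H: 8
  Br: 1
  F: 1
Molecular formula: C5H8BrF.
Molar mass = 167.021 g/mol.
Mass from C: 5 × 12.011 = 60.055 g/mol.
%C = 60.055 / 167.021 × 100 = 35.96%.

35.96%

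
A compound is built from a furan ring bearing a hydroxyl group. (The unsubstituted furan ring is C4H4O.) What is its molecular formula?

C4H4O2

Atom tally by fragment:
  furan ring core → C:4 H:4 O:1
  (− 1 ring H displaced by substituents)
  + OH → O:1 H:1
Element totals:
  C: 4
  H: 4
  O: 2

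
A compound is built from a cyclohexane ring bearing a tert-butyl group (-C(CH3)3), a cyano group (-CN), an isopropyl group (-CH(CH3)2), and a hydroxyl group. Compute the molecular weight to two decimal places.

Atom tally by fragment:
  cyclohexane ring core → C:6 H:12
  (− 4 ring H displaced by substituents)
  + C(CH3)3 → C:4 H:9
  + CN → C:1 N:1
  + CH(CH3)2 → C:3 H:7
  + OH → O:1 H:1
Element totals:
  C: 14
  H: 25
  N: 1
  O: 1
Molecular formula: C14H25NO.
  M = 14(12.011) + 25(1.008) + 14.007 + 15.999
    = 168.154 + 25.200 + 14.007 + 15.999 = 223.360

223.36 g/mol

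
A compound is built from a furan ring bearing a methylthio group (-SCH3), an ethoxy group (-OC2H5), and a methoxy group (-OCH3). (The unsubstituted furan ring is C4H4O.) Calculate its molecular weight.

Atom tally by fragment:
  furan ring core → C:4 H:4 O:1
  (− 3 ring H displaced by substituents)
  + SCH3 → C:1 H:3 S:1
  + OC2H5 → C:2 H:5 O:1
  + OCH3 → C:1 H:3 O:1
Element totals:
  C: 8
  H: 12
  O: 3
  S: 1
Molecular formula: C8H12O3S.
  M = 8(12.011) + 12(1.008) + 3(15.999) + 32.06
    = 96.088 + 12.096 + 47.997 + 32.060 = 188.241

188.24 g/mol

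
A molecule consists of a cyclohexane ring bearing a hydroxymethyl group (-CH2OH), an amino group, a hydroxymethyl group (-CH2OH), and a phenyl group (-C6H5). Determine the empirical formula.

C14H21NO2

Atom tally by fragment:
  cyclohexane ring core → C:6 H:12
  (− 4 ring H displaced by substituents)
  + CH2OH → C:1 H:3 O:1
  + NH2 → N:1 H:2
  + CH2OH → C:1 H:3 O:1
  + C6H5 → C:6 H:5
Element totals:
  C: 14
  H: 21
  N: 1
  O: 2
Molecular formula: C14H21NO2.
gcd of subscripts (14, 21, 1, 2) = 1, so the empirical formula equals the molecular formula.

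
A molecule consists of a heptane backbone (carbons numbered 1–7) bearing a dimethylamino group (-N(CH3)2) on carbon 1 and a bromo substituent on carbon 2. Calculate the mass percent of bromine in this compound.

35.97%

Atom tally by fragment:
  (CH3)2NCH2 → C:3 H:8 N:1
  CH(Br) → C:1 H:1 Br:1
  CH2 → C:1 H:2
  CH2 → C:1 H:2
  CH2 → C:1 H:2
  CH2 → C:1 H:2
  CH3 → C:1 H:3
Element totals:
  C: 9
  H: 20
  Br: 1
  N: 1
Molecular formula: C9H20BrN.
Molar mass = 222.170 g/mol.
Mass from Br: 1 × 79.904 = 79.904 g/mol.
%Br = 79.904 / 222.170 × 100 = 35.97%.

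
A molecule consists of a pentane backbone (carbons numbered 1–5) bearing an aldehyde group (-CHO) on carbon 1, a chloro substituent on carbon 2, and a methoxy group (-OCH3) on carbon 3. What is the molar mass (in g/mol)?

164.63 g/mol

Atom tally by fragment:
  OHCCH2 → C:2 H:3 O:1
  CH(Cl) → C:1 H:1 Cl:1
  CH(OCH3) → C:2 H:4 O:1
  CH2 → C:1 H:2
  CH3 → C:1 H:3
Element totals:
  C: 7
  H: 13
  Cl: 1
  O: 2
Molecular formula: C7H13ClO2.
  M = 7(12.011) + 13(1.008) + 35.45 + 2(15.999)
    = 84.077 + 13.104 + 35.450 + 31.998 = 164.629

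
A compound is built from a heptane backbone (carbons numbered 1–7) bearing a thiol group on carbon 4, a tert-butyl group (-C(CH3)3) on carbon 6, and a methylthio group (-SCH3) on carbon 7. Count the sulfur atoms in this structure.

Atom tally by fragment:
  CH3 → C:1 H:3
  CH2 → C:1 H:2
  CH2 → C:1 H:2
  CH(SH) → C:1 H:2 S:1
  CH2 → C:1 H:2
  CH(C(CH3)3) → C:5 H:10
  CH2SCH3 → C:2 H:5 S:1
Element totals:
  C: 12
  H: 26
  S: 2

2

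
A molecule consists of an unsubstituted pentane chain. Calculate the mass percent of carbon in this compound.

83.24%

Atom tally by fragment:
  CH3 → C:1 H:3
  CH2 → C:1 H:2
  CH2 → C:1 H:2
  CH2 → C:1 H:2
  CH3 → C:1 H:3
Element totals:
  C: 5
  H: 12
Molecular formula: C5H12.
Molar mass = 72.151 g/mol.
Mass from C: 5 × 12.011 = 60.055 g/mol.
%C = 60.055 / 72.151 × 100 = 83.24%.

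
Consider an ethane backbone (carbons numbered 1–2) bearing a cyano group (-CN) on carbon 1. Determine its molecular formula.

Atom tally by fragment:
  NCCH2 → C:2 H:2 N:1
  CH3 → C:1 H:3
Element totals:
  C: 3
  H: 5
  N: 1

C3H5N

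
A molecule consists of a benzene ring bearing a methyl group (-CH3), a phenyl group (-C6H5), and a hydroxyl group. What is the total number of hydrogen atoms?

Atom tally by fragment:
  benzene ring core → C:6 H:6
  (− 3 ring H displaced by substituents)
  + CH3 → C:1 H:3
  + C6H5 → C:6 H:5
  + OH → O:1 H:1
Element totals:
  C: 13
  H: 12
  O: 1

12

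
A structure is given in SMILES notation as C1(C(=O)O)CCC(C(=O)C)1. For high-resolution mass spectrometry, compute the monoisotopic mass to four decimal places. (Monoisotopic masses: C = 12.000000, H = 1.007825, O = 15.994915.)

Atom tally by fragment:
  cyclobutane ring core → C:4 H:8
  (− 2 ring H displaced by substituents)
  + COOH → C:1 H:1 O:2
  + COCH3 → C:2 H:3 O:1
Element totals:
  C: 7
  H: 10
  O: 3
Molecular formula: C7H10O3.
  M = 7(12.0) + 10(1.007825) + 3(15.994915)
    = 84.000000 + 10.078250 + 47.984745 = 142.062995

142.0630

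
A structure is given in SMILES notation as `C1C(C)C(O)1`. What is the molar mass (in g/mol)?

Atom tally by fragment:
  cyclopropane ring core → C:3 H:6
  (− 2 ring H displaced by substituents)
  + CH3 → C:1 H:3
  + OH → O:1 H:1
Element totals:
  C: 4
  H: 8
  O: 1
Molecular formula: C4H8O.
  M = 4(12.011) + 8(1.008) + 15.999
    = 48.044 + 8.064 + 15.999 = 72.107

72.11 g/mol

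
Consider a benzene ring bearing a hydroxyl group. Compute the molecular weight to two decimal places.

Atom tally by fragment:
  benzene ring core → C:6 H:6
  (− 1 ring H displaced by substituents)
  + OH → O:1 H:1
Element totals:
  C: 6
  H: 6
  O: 1
Molecular formula: C6H6O.
  M = 6(12.011) + 6(1.008) + 15.999
    = 72.066 + 6.048 + 15.999 = 94.113

94.11 g/mol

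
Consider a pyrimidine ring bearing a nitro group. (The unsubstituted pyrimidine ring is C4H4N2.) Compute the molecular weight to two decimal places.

Atom tally by fragment:
  pyrimidine ring core → C:4 H:4 N:2
  (− 1 ring H displaced by substituents)
  + NO2 → N:1 O:2
Element totals:
  C: 4
  H: 3
  N: 3
  O: 2
Molecular formula: C4H3N3O2.
  M = 4(12.011) + 3(1.008) + 3(14.007) + 2(15.999)
    = 48.044 + 3.024 + 42.021 + 31.998 = 125.087

125.09 g/mol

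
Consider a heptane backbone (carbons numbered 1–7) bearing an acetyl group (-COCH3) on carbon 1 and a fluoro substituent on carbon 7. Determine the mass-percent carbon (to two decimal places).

67.46%

Atom tally by fragment:
  CH3COCH2 → C:3 H:5 O:1
  CH2 → C:1 H:2
  CH2 → C:1 H:2
  CH2 → C:1 H:2
  CH2 → C:1 H:2
  CH2 → C:1 H:2
  CH2F → C:1 H:2 F:1
Element totals:
  C: 9
  H: 17
  F: 1
  O: 1
Molecular formula: C9H17FO.
Molar mass = 160.232 g/mol.
Mass from C: 9 × 12.011 = 108.099 g/mol.
%C = 108.099 / 160.232 × 100 = 67.46%.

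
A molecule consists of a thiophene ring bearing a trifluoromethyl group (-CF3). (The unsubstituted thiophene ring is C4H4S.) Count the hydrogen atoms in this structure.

Atom tally by fragment:
  thiophene ring core → C:4 H:4 S:1
  (− 1 ring H displaced by substituents)
  + CF3 → C:1 F:3
Element totals:
  C: 5
  H: 3
  F: 3
  S: 1

3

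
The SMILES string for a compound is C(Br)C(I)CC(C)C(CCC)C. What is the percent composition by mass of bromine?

23.02%

Atom tally by fragment:
  BrCH2 → C:1 H:2 Br:1
  CH(I) → C:1 H:1 I:1
  CH2 → C:1 H:2
  CH(CH3) → C:2 H:4
  CH(CH2CH2CH3) → C:4 H:8
  CH3 → C:1 H:3
Element totals:
  C: 10
  H: 20
  Br: 1
  I: 1
Molecular formula: C10H20BrI.
Molar mass = 347.078 g/mol.
Mass from Br: 1 × 79.904 = 79.904 g/mol.
%Br = 79.904 / 347.078 × 100 = 23.02%.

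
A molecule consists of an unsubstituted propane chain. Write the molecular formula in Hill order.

C3H8

Atom tally by fragment:
  CH3 → C:1 H:3
  CH2 → C:1 H:2
  CH3 → C:1 H:3
Element totals:
  C: 3
  H: 8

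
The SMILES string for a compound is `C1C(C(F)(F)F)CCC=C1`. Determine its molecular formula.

Atom tally by fragment:
  cyclohexene ring core → C:6 H:10
  (− 1 ring H displaced by substituents)
  + CF3 → C:1 F:3
Element totals:
  C: 7
  H: 9
  F: 3

C7H9F3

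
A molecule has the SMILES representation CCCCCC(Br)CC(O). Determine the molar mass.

Atom tally by fragment:
  CH3 → C:1 H:3
  CH2 → C:1 H:2
  CH2 → C:1 H:2
  CH2 → C:1 H:2
  CH2 → C:1 H:2
  CH(Br) → C:1 H:1 Br:1
  CH2 → C:1 H:2
  CH2OH → C:1 H:3 O:1
Element totals:
  C: 8
  H: 17
  Br: 1
  O: 1
Molecular formula: C8H17BrO.
  M = 8(12.011) + 17(1.008) + 79.904 + 15.999
    = 96.088 + 17.136 + 79.904 + 15.999 = 209.127

209.13 g/mol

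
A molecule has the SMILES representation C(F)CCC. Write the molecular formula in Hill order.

Atom tally by fragment:
  FCH2 → C:1 H:2 F:1
  CH2 → C:1 H:2
  CH2 → C:1 H:2
  CH3 → C:1 H:3
Element totals:
  C: 4
  H: 9
  F: 1

C4H9F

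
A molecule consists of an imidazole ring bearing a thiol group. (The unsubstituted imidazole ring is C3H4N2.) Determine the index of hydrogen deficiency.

Atom tally by fragment:
  imidazole ring core → C:3 H:4 N:2
  (− 1 ring H displaced by substituents)
  + SH → S:1 H:1
Element totals:
  C: 3
  H: 4
  N: 2
  S: 1
Molecular formula: C3H4N2S.
DoU = (2C + 2 + N − H − X) / 2 = (2·3 + 2 + 2 − 4 − 0) / 2 = 3.

3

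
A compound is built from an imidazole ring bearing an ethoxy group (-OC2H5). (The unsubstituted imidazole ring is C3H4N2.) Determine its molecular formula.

C5H8N2O

Atom tally by fragment:
  imidazole ring core → C:3 H:4 N:2
  (− 1 ring H displaced by substituents)
  + OC2H5 → C:2 H:5 O:1
Element totals:
  C: 5
  H: 8
  N: 2
  O: 1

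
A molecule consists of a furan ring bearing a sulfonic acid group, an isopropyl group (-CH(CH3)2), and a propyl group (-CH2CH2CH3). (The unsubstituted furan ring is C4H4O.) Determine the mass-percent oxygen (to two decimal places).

27.55%

Atom tally by fragment:
  furan ring core → C:4 H:4 O:1
  (− 3 ring H displaced by substituents)
  + SO3H → S:1 O:3 H:1
  + CH(CH3)2 → C:3 H:7
  + CH2CH2CH3 → C:3 H:7
Element totals:
  C: 10
  H: 16
  O: 4
  S: 1
Molecular formula: C10H16O4S.
Molar mass = 232.294 g/mol.
Mass from O: 4 × 15.999 = 63.996 g/mol.
%O = 63.996 / 232.294 × 100 = 27.55%.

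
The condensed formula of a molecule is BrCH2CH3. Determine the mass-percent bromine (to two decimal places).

73.33%

Element totals:
  C: 2
  H: 5
  Br: 1
Molecular formula: C2H5Br.
Molar mass = 108.966 g/mol.
Mass from Br: 1 × 79.904 = 79.904 g/mol.
%Br = 79.904 / 108.966 × 100 = 73.33%.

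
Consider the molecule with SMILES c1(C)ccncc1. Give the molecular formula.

Atom tally by fragment:
  pyridine ring core → C:5 H:5 N:1
  (− 1 ring H displaced by substituents)
  + CH3 → C:1 H:3
Element totals:
  C: 6
  H: 7
  N: 1

C6H7N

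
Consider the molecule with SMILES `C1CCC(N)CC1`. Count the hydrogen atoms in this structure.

Atom tally by fragment:
  cyclohexane ring core → C:6 H:12
  (− 1 ring H displaced by substituents)
  + NH2 → N:1 H:2
Element totals:
  C: 6
  H: 13
  N: 1

13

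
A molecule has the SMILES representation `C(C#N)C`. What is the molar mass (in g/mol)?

Atom tally by fragment:
  NCCH2 → C:2 H:2 N:1
  CH3 → C:1 H:3
Element totals:
  C: 3
  H: 5
  N: 1
Molecular formula: C3H5N.
  M = 3(12.011) + 5(1.008) + 14.007
    = 36.033 + 5.040 + 14.007 = 55.080

55.08 g/mol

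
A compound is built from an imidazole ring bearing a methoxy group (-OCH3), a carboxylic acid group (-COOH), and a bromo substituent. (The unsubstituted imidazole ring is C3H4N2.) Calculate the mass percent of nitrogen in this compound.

Atom tally by fragment:
  imidazole ring core → C:3 H:4 N:2
  (− 3 ring H displaced by substituents)
  + OCH3 → C:1 H:3 O:1
  + COOH → C:1 H:1 O:2
  + Br → Br:1
Element totals:
  C: 5
  H: 5
  Br: 1
  N: 2
  O: 3
Molecular formula: C5H5BrN2O3.
Molar mass = 221.010 g/mol.
Mass from N: 2 × 14.007 = 28.014 g/mol.
%N = 28.014 / 221.010 × 100 = 12.68%.

12.68%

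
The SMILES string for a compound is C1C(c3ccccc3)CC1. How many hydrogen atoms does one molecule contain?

Atom tally by fragment:
  cyclobutane ring core → C:4 H:8
  (− 1 ring H displaced by substituents)
  + C6H5 → C:6 H:5
Element totals:
  C: 10
  H: 12

12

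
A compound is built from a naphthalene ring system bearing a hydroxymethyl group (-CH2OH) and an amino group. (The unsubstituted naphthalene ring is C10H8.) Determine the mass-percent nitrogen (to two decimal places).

Atom tally by fragment:
  naphthalene ring system core → C:10 H:8
  (− 2 ring H displaced by substituents)
  + CH2OH → C:1 H:3 O:1
  + NH2 → N:1 H:2
Element totals:
  C: 11
  H: 11
  N: 1
  O: 1
Molecular formula: C11H11NO.
Molar mass = 173.215 g/mol.
Mass from N: 1 × 14.007 = 14.007 g/mol.
%N = 14.007 / 173.215 × 100 = 8.09%.

8.09%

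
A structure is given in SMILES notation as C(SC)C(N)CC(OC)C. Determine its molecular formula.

Atom tally by fragment:
  CH3SCH2 → C:2 H:5 S:1
  CH(NH2) → C:1 H:3 N:1
  CH2 → C:1 H:2
  CH(OCH3) → C:2 H:4 O:1
  CH3 → C:1 H:3
Element totals:
  C: 7
  H: 17
  N: 1
  O: 1
  S: 1

C7H17NOS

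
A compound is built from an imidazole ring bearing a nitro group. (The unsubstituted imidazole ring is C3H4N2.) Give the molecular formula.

C3H3N3O2

Atom tally by fragment:
  imidazole ring core → C:3 H:4 N:2
  (− 1 ring H displaced by substituents)
  + NO2 → N:1 O:2
Element totals:
  C: 3
  H: 3
  N: 3
  O: 2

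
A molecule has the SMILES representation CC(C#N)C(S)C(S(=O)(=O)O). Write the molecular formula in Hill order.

Atom tally by fragment:
  CH3 → C:1 H:3
  CH(CN) → C:2 H:1 N:1
  CH(SH) → C:1 H:2 S:1
  CH2SO3H → C:1 H:3 S:1 O:3
Element totals:
  C: 5
  H: 9
  N: 1
  O: 3
  S: 2

C5H9NO3S2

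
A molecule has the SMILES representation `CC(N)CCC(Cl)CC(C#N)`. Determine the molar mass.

Atom tally by fragment:
  CH3 → C:1 H:3
  CH(NH2) → C:1 H:3 N:1
  CH2 → C:1 H:2
  CH2 → C:1 H:2
  CH(Cl) → C:1 H:1 Cl:1
  CH2 → C:1 H:2
  CH2CN → C:2 H:2 N:1
Element totals:
  C: 8
  H: 15
  Cl: 1
  N: 2
Molecular formula: C8H15ClN2.
  M = 8(12.011) + 15(1.008) + 35.45 + 2(14.007)
    = 96.088 + 15.120 + 35.450 + 28.014 = 174.672

174.67 g/mol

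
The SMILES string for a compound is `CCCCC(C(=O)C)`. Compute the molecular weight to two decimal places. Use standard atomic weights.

Atom tally by fragment:
  CH3 → C:1 H:3
  CH2 → C:1 H:2
  CH2 → C:1 H:2
  CH2 → C:1 H:2
  CH2COCH3 → C:3 H:5 O:1
Element totals:
  C: 7
  H: 14
  O: 1
Molecular formula: C7H14O.
  M = 7(12.011) + 14(1.008) + 15.999
    = 84.077 + 14.112 + 15.999 = 114.188

114.19 g/mol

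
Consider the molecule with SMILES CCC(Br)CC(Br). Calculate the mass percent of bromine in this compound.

Atom tally by fragment:
  CH3 → C:1 H:3
  CH2 → C:1 H:2
  CH(Br) → C:1 H:1 Br:1
  CH2 → C:1 H:2
  CH2Br → C:1 H:2 Br:1
Element totals:
  C: 5
  H: 10
  Br: 2
Molecular formula: C5H10Br2.
Molar mass = 229.943 g/mol.
Mass from Br: 2 × 79.904 = 159.808 g/mol.
%Br = 159.808 / 229.943 × 100 = 69.50%.

69.50%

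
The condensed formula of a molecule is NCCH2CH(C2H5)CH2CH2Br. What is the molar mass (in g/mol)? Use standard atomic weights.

Atom tally by fragment:
  NCCH2 → C:2 H:2 N:1
  CH(C2H5) → C:3 H:6
  CH2 → C:1 H:2
  CH2Br → C:1 H:2 Br:1
Element totals:
  C: 7
  H: 12
  Br: 1
  N: 1
Molecular formula: C7H12BrN.
  M = 7(12.011) + 12(1.008) + 79.904 + 14.007
    = 84.077 + 12.096 + 79.904 + 14.007 = 190.084

190.08 g/mol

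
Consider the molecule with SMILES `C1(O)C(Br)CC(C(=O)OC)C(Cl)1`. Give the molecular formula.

Atom tally by fragment:
  cyclopentane ring core → C:5 H:10
  (− 4 ring H displaced by substituents)
  + OH → O:1 H:1
  + Br → Br:1
  + COOCH3 → C:2 H:3 O:2
  + Cl → Cl:1
Element totals:
  C: 7
  H: 10
  Br: 1
  Cl: 1
  O: 3

C7H10BrClO3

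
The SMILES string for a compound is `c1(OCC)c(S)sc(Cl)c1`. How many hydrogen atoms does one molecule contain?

Atom tally by fragment:
  thiophene ring core → C:4 H:4 S:1
  (− 3 ring H displaced by substituents)
  + OC2H5 → C:2 H:5 O:1
  + SH → S:1 H:1
  + Cl → Cl:1
Element totals:
  C: 6
  H: 7
  Cl: 1
  O: 1
  S: 2

7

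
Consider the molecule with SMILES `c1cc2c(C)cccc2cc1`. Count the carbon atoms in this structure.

Atom tally by fragment:
  naphthalene ring system core → C:10 H:8
  (− 1 ring H displaced by substituents)
  + CH3 → C:1 H:3
Element totals:
  C: 11
  H: 10

11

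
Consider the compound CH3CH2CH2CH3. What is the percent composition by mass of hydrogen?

Atom tally by fragment:
  CH3 → C:1 H:3
  CH2 → C:1 H:2
  CH2 → C:1 H:2
  CH3 → C:1 H:3
Element totals:
  C: 4
  H: 10
Molecular formula: C4H10.
Molar mass = 58.124 g/mol.
Mass from H: 10 × 1.008 = 10.080 g/mol.
%H = 10.080 / 58.124 × 100 = 17.34%.

17.34%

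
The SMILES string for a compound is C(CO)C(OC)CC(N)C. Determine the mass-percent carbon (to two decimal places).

Atom tally by fragment:
  HOCH2CH2 → C:2 H:5 O:1
  CH(OCH3) → C:2 H:4 O:1
  CH2 → C:1 H:2
  CH(NH2) → C:1 H:3 N:1
  CH3 → C:1 H:3
Element totals:
  C: 7
  H: 17
  N: 1
  O: 2
Molecular formula: C7H17NO2.
Molar mass = 147.218 g/mol.
Mass from C: 7 × 12.011 = 84.077 g/mol.
%C = 84.077 / 147.218 × 100 = 57.11%.

57.11%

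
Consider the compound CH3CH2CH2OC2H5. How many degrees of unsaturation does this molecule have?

0

Element totals:
  C: 5
  H: 12
  O: 1
Molecular formula: C5H12O.
DoU = (2C + 2 + N − H − X) / 2 = (2·5 + 2 + 0 − 12 − 0) / 2 = 0.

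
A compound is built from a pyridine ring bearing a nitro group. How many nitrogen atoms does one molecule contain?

Atom tally by fragment:
  pyridine ring core → C:5 H:5 N:1
  (− 1 ring H displaced by substituents)
  + NO2 → N:1 O:2
Element totals:
  C: 5
  H: 4
  N: 2
  O: 2

2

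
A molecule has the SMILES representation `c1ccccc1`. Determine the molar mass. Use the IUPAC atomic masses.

Atom tally by fragment:
  benzene ring core → C:6 H:6
Element totals:
  C: 6
  H: 6
Molecular formula: C6H6.
  M = 6(12.011) + 6(1.008)
    = 72.066 + 6.048 = 78.114

78.11 g/mol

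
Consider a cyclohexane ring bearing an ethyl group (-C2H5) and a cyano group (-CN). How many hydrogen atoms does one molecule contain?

15

Atom tally by fragment:
  cyclohexane ring core → C:6 H:12
  (− 2 ring H displaced by substituents)
  + C2H5 → C:2 H:5
  + CN → C:1 N:1
Element totals:
  C: 9
  H: 15
  N: 1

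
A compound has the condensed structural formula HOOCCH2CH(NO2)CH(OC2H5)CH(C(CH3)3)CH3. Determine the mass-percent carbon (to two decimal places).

55.16%

Atom tally by fragment:
  HOOCCH2 → C:2 H:3 O:2
  CH(NO2) → C:1 H:1 N:1 O:2
  CH(OC2H5) → C:3 H:6 O:1
  CH(C(CH3)3) → C:5 H:10
  CH3 → C:1 H:3
Element totals:
  C: 12
  H: 23
  N: 1
  O: 5
Molecular formula: C12H23NO5.
Molar mass = 261.318 g/mol.
Mass from C: 12 × 12.011 = 144.132 g/mol.
%C = 144.132 / 261.318 × 100 = 55.16%.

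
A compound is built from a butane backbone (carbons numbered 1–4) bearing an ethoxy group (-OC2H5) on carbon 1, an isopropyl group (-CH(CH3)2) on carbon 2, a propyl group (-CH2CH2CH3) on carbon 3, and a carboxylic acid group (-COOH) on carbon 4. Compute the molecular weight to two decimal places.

Atom tally by fragment:
  C2H5OCH2 → C:3 H:7 O:1
  CH(CH(CH3)2) → C:4 H:8
  CH(CH2CH2CH3) → C:4 H:8
  CH2COOH → C:2 H:3 O:2
Element totals:
  C: 13
  H: 26
  O: 3
Molecular formula: C13H26O3.
  M = 13(12.011) + 26(1.008) + 3(15.999)
    = 156.143 + 26.208 + 47.997 = 230.348

230.35 g/mol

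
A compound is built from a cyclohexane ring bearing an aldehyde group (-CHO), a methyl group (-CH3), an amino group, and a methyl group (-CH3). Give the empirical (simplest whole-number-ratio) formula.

Atom tally by fragment:
  cyclohexane ring core → C:6 H:12
  (− 4 ring H displaced by substituents)
  + CHO → C:1 H:1 O:1
  + CH3 → C:1 H:3
  + NH2 → N:1 H:2
  + CH3 → C:1 H:3
Element totals:
  C: 9
  H: 17
  N: 1
  O: 1
Molecular formula: C9H17NO.
gcd of subscripts (9, 17, 1, 1) = 1, so the empirical formula equals the molecular formula.

C9H17NO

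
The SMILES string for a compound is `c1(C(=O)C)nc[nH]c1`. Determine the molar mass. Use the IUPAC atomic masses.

Atom tally by fragment:
  imidazole ring core → C:3 H:4 N:2
  (− 1 ring H displaced by substituents)
  + COCH3 → C:2 H:3 O:1
Element totals:
  C: 5
  H: 6
  N: 2
  O: 1
Molecular formula: C5H6N2O.
  M = 5(12.011) + 6(1.008) + 2(14.007) + 15.999
    = 60.055 + 6.048 + 28.014 + 15.999 = 110.116

110.12 g/mol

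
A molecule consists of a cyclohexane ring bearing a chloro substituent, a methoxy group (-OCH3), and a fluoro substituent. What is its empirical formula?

Atom tally by fragment:
  cyclohexane ring core → C:6 H:12
  (− 3 ring H displaced by substituents)
  + Cl → Cl:1
  + OCH3 → C:1 H:3 O:1
  + F → F:1
Element totals:
  C: 7
  H: 12
  Cl: 1
  F: 1
  O: 1
Molecular formula: C7H12ClFO.
gcd of subscripts (7, 1, 1, 12, 1) = 1, so the empirical formula equals the molecular formula.

C7H12ClFO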